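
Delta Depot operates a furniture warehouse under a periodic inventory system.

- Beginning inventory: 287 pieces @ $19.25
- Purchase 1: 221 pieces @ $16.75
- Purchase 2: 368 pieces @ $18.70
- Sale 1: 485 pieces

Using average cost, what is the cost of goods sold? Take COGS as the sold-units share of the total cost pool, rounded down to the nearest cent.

COGS = $8,918.29

Sale 1, sell 485: 485/876 × $16,108.10 → $8,918.29
Ending inventory (cost pool remaining) = $7,189.81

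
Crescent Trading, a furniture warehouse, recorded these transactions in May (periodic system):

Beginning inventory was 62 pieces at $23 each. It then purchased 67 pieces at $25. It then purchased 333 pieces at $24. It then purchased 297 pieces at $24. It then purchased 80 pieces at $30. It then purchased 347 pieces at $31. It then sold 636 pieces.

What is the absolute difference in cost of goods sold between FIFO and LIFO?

FIFO COGS: 62 @ $23 + 67 @ $25 + 333 @ $24 + 174 @ $24 = $15,269
LIFO COGS: 347 @ $31 + 80 @ $30 + 209 @ $24 = $18,173
Difference = |$15,269 − $18,173| = $2,904

$2,904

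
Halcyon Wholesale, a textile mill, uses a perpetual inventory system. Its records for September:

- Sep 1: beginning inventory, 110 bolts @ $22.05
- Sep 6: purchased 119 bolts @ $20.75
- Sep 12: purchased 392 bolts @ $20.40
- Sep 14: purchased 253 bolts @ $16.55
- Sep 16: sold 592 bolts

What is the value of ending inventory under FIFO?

Sep 16, 592 sold [FIFO — oldest first]: 110 @ $22.05 + 119 @ $20.75 + 363 @ $20.40 = $12,299.95
Ending inventory: 29 @ $20.40 + 253 @ $16.55 = $4,778.75
Check: goods available $17,078.70 = COGS $12,299.95 + ending $4,778.75

Ending inventory = $4,778.75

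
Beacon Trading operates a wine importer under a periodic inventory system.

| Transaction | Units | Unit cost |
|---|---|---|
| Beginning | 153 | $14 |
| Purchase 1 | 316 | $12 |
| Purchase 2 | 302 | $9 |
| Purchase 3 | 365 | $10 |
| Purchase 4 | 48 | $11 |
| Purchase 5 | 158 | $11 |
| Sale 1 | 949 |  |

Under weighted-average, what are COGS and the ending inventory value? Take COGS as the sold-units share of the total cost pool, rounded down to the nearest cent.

COGS = $10,301.81; ending inventory = $4,266.19

Sale 1, sell 949: 949/1342 × $14,568.00 → $10,301.81
Ending inventory (cost pool remaining) = $4,266.19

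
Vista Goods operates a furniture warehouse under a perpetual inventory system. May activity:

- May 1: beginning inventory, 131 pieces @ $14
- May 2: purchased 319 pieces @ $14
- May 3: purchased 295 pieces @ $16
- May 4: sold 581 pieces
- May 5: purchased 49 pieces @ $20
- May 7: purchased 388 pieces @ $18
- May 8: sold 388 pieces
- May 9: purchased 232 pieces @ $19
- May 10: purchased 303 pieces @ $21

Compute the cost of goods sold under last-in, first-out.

May 4, 581 sold [LIFO — newest first]: 295 @ $16 + 286 @ $14 = $8,724
May 8, 388 sold [LIFO — newest first]: 388 @ $18 = $6,984
Total COGS = $8,724 + $6,984 = $15,708
Ending inventory: 131 @ $14 + 33 @ $14 + 49 @ $20 + 232 @ $19 + 303 @ $21 = $14,047
Check: goods available $29,755 = COGS $15,708 + ending $14,047

COGS = $15,708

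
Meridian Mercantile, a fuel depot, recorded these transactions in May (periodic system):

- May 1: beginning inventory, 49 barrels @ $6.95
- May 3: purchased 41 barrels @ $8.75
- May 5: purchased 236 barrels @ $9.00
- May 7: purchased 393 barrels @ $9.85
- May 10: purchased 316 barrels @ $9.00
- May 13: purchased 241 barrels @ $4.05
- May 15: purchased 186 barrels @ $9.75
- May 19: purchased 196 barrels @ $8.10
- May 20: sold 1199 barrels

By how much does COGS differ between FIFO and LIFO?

$420.40

FIFO COGS: 49 @ $6.95 + 41 @ $8.75 + 236 @ $9.00 + 393 @ $9.85 + 316 @ $9.00 + 164 @ $4.05 = $10,202.55
LIFO COGS: 196 @ $8.10 + 186 @ $9.75 + 241 @ $4.05 + 316 @ $9.00 + 260 @ $9.85 = $9,782.15
Difference = |$10,202.55 − $9,782.15| = $420.40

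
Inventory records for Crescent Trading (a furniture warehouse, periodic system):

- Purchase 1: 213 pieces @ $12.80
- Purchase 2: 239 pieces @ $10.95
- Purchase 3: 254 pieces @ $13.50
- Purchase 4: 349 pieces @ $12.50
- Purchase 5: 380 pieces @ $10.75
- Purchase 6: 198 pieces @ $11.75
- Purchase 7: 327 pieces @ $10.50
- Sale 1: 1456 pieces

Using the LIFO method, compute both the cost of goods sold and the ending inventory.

Sale 1 (1456) [LIFO — newest first]: 327 @ $10.50 + 198 @ $11.75 + 380 @ $10.75 + 349 @ $12.50 + 202 @ $13.50 = $16,934.50
Ending inventory: 213 @ $12.80 + 239 @ $10.95 + 52 @ $13.50 = $6,045.45

COGS = $16,934.50; ending inventory = $6,045.45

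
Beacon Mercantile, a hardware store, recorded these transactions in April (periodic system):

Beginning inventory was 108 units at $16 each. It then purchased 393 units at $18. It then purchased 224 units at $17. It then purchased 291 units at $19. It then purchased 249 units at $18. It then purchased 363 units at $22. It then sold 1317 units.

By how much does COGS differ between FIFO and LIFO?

$1,460

FIFO COGS: 108 @ $16 + 393 @ $18 + 224 @ $17 + 291 @ $19 + 249 @ $18 + 52 @ $22 = $23,765
LIFO COGS: 363 @ $22 + 249 @ $18 + 291 @ $19 + 224 @ $17 + 190 @ $18 = $25,225
Difference = |$23,765 − $25,225| = $1,460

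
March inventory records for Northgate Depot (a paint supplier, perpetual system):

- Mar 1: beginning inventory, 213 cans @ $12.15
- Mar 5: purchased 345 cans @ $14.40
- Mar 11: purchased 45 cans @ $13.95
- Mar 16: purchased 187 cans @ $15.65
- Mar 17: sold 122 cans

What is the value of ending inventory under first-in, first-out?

Mar 17, 122 sold [FIFO — oldest first]: 122 @ $12.15 = $1,482.30
Ending inventory: 91 @ $12.15 + 345 @ $14.40 + 45 @ $13.95 + 187 @ $15.65 = $9,627.95

Ending inventory = $9,627.95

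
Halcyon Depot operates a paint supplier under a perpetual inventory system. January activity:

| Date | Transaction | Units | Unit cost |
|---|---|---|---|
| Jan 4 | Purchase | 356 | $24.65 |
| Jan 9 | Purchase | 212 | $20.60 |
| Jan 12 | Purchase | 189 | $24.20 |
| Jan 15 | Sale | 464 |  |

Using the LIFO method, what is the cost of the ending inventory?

Jan 15, 464 sold [LIFO — newest first]: 189 @ $24.20 + 212 @ $20.60 + 63 @ $24.65 = $10,493.95
Ending inventory: 293 @ $24.65 = $7,222.45
Check: goods available $17,716.40 = COGS $10,493.95 + ending $7,222.45

Ending inventory = $7,222.45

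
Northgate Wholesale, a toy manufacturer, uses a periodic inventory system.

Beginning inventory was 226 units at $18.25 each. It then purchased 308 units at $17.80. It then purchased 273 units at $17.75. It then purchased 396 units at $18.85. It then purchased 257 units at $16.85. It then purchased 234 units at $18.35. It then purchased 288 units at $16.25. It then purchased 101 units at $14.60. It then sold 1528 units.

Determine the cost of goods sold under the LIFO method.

COGS = $26,716.55

Sale 1 (1528) [LIFO — newest first]: 101 @ $14.60 + 288 @ $16.25 + 234 @ $18.35 + 257 @ $16.85 + 396 @ $18.85 + 252 @ $17.75 = $26,716.55
Ending inventory: 226 @ $18.25 + 308 @ $17.80 + 21 @ $17.75 = $9,979.65
Check: goods available $36,696.20 = COGS $26,716.55 + ending $9,979.65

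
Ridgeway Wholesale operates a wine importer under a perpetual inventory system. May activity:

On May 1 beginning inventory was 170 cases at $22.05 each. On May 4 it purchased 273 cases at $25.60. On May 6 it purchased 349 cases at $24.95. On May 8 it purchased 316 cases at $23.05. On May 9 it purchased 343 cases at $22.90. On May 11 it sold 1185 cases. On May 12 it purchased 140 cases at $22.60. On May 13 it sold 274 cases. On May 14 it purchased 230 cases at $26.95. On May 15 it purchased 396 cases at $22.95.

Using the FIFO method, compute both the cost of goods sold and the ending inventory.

COGS = $34,764.15; ending inventory = $18,269.90

May 11, 1185 sold [FIFO — oldest first]: 170 @ $22.05 + 273 @ $25.60 + 349 @ $24.95 + 316 @ $23.05 + 77 @ $22.90 = $28,491.95
May 13, 274 sold [FIFO — oldest first]: 266 @ $22.90 + 8 @ $22.60 = $6,272.20
Total COGS = $28,491.95 + $6,272.20 = $34,764.15
Ending inventory: 132 @ $22.60 + 230 @ $26.95 + 396 @ $22.95 = $18,269.90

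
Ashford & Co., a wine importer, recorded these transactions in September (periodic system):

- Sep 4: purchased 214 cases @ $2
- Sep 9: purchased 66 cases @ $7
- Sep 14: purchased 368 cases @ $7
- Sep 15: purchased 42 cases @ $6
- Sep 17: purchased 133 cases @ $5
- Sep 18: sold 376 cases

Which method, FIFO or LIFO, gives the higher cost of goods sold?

LIFO

FIFO COGS: 214 @ $2 + 66 @ $7 + 96 @ $7 = $1,562
LIFO COGS: 133 @ $5 + 42 @ $6 + 201 @ $7 = $2,324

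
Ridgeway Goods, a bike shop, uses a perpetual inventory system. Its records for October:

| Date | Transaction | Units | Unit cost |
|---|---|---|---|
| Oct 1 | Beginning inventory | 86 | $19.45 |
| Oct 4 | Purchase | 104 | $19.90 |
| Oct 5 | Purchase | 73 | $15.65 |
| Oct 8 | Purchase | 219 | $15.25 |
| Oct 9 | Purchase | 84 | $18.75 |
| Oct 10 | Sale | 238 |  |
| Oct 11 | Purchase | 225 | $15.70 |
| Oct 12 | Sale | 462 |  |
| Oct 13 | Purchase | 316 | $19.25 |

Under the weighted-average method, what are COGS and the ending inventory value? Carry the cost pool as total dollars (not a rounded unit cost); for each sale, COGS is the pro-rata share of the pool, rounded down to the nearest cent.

COGS = $11,816.20; ending inventory = $7,598.80

After Oct 1: 86 on hand, pool $1,672.70 (≈ $19.4500 each)
After Oct 4: 190 on hand, pool $3,742.30 (≈ $19.6963 each)
After Oct 5: 263 on hand, pool $4,884.75 (≈ $18.5732 each)
After Oct 8: 482 on hand, pool $8,224.50 (≈ $17.0633 each)
After Oct 9: 566 on hand, pool $9,799.50 (≈ $17.3136 each)
Oct 10, sell 238: 238/566 × $9,799.50 → $4,120.63
After Oct 11: 553 on hand, pool $9,211.37 (≈ $16.6571 each)
Oct 12, sell 462: 462/553 × $9,211.37 → $7,695.57
After Oct 13: 407 on hand, pool $7,598.80 (≈ $18.6703 each)
Total COGS = $4,120.63 + $7,695.57 = $11,816.20
Ending inventory (cost pool remaining) = $7,598.80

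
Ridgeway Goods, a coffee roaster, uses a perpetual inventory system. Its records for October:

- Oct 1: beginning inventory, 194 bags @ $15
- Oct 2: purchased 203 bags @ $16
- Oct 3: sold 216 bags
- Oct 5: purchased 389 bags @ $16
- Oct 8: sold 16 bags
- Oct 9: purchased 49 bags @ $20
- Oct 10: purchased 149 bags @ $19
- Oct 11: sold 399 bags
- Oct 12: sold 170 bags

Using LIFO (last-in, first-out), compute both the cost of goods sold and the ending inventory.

COGS = $13,446; ending inventory = $2,747

Oct 3, 216 sold [LIFO — newest first]: 203 @ $16 + 13 @ $15 = $3,443
Oct 8, 16 sold [LIFO — newest first]: 16 @ $16 = $256
Oct 11, 399 sold [LIFO — newest first]: 149 @ $19 + 49 @ $20 + 201 @ $16 = $7,027
Oct 12, 170 sold [LIFO — newest first]: 170 @ $16 = $2,720
Total COGS = $3,443 + $256 + $7,027 + $2,720 = $13,446
Ending inventory: 181 @ $15 + 2 @ $16 = $2,747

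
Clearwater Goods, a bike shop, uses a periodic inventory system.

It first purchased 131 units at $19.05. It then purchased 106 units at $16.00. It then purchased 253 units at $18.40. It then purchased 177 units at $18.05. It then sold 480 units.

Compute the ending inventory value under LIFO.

Ending inventory = $3,391.55

Sale 1 (480) [LIFO — newest first]: 177 @ $18.05 + 253 @ $18.40 + 50 @ $16.00 = $8,650.05
Ending inventory: 131 @ $19.05 + 56 @ $16.00 = $3,391.55
Check: goods available $12,041.60 = COGS $8,650.05 + ending $3,391.55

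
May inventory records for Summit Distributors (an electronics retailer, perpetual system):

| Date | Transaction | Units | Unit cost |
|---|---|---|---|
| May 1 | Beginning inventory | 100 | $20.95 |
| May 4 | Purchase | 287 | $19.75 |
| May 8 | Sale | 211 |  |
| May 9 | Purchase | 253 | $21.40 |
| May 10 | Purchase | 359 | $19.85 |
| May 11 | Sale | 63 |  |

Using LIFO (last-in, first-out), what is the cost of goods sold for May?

May 8, 211 sold [LIFO — newest first]: 211 @ $19.75 = $4,167.25
May 11, 63 sold [LIFO — newest first]: 63 @ $19.85 = $1,250.55
Total COGS = $4,167.25 + $1,250.55 = $5,417.80
Ending inventory: 100 @ $20.95 + 76 @ $19.75 + 253 @ $21.40 + 296 @ $19.85 = $14,885.80

COGS = $5,417.80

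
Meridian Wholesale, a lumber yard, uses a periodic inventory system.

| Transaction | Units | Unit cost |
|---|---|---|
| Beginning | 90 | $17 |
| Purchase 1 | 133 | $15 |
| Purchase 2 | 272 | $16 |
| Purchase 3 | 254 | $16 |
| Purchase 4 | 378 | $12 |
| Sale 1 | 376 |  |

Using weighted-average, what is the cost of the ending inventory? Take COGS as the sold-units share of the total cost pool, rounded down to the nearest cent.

Ending inventory = $10,979.80

Sale 1, sell 376: 376/1127 × $16,477.00 → $5,497.20
Ending inventory (cost pool remaining) = $10,979.80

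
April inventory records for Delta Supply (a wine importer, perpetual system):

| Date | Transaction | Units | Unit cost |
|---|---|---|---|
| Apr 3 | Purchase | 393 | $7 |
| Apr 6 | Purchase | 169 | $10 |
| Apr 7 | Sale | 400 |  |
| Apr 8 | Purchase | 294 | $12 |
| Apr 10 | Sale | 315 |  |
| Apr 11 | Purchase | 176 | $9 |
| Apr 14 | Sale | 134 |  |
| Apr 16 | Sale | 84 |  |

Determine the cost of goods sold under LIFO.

Apr 7, 400 sold [LIFO — newest first]: 169 @ $10 + 231 @ $7 = $3,307
Apr 10, 315 sold [LIFO — newest first]: 294 @ $12 + 21 @ $7 = $3,675
Apr 14, 134 sold [LIFO — newest first]: 134 @ $9 = $1,206
Apr 16, 84 sold [LIFO — newest first]: 42 @ $9 + 42 @ $7 = $672
Total COGS = $3,307 + $3,675 + $1,206 + $672 = $8,860
Ending inventory: 99 @ $7 = $693

COGS = $8,860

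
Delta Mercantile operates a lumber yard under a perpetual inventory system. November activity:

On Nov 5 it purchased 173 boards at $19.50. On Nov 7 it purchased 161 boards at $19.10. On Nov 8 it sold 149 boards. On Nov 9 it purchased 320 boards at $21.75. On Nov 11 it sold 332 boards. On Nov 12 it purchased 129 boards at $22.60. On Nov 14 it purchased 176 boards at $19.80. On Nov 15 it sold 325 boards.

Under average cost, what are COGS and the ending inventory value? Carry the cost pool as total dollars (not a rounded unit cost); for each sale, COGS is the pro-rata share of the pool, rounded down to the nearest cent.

COGS = $16,605.35; ending inventory = $3,203.45

After Nov 5: 173 on hand, pool $3,373.50 (≈ $19.5000 each)
After Nov 7: 334 on hand, pool $6,448.60 (≈ $19.3072 each)
Nov 8, sell 149: 149/334 × $6,448.60 → $2,876.77
After Nov 9: 505 on hand, pool $10,531.83 (≈ $20.8551 each)
Nov 11, sell 332: 332/505 × $10,531.83 → $6,923.89
After Nov 12: 302 on hand, pool $6,523.34 (≈ $21.6005 each)
After Nov 14: 478 on hand, pool $10,008.14 (≈ $20.9375 each)
Nov 15, sell 325: 325/478 × $10,008.14 → $6,804.69
Total COGS = $2,876.77 + $6,923.89 + $6,804.69 = $16,605.35
Ending inventory (cost pool remaining) = $3,203.45
Check: goods available $19,808.80 = COGS $16,605.35 + ending $3,203.45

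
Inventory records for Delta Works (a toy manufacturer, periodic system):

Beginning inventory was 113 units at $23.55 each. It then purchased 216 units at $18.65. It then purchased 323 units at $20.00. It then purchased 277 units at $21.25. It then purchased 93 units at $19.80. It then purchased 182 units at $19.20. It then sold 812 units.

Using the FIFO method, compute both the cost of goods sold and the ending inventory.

COGS = $16,549.55; ending inventory = $7,822.05

Sale 1 (812) [FIFO — oldest first]: 113 @ $23.55 + 216 @ $18.65 + 323 @ $20.00 + 160 @ $21.25 = $16,549.55
Ending inventory: 117 @ $21.25 + 93 @ $19.80 + 182 @ $19.20 = $7,822.05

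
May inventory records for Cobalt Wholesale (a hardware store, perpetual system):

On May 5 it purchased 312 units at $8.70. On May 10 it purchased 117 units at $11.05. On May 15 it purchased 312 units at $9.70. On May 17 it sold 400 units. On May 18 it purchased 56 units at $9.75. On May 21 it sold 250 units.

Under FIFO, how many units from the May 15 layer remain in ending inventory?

91

May 17, 400 sold [FIFO — oldest first]: 312 @ $8.70 + 88 @ $11.05 = $3,686.80
May 21, 250 sold [FIFO — oldest first]: 29 @ $11.05 + 221 @ $9.70 = $2,464.15
Total COGS = $3,686.80 + $2,464.15 = $6,150.95
Ending inventory: 91 @ $9.70 + 56 @ $9.75 = $1,428.70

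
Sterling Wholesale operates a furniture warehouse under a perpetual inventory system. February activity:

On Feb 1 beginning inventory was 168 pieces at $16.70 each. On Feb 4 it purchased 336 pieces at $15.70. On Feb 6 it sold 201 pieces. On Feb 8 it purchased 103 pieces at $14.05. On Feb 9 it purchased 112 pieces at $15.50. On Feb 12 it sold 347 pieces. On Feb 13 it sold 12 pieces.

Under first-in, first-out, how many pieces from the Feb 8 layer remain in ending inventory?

47

Feb 6, 201 sold [FIFO — oldest first]: 168 @ $16.70 + 33 @ $15.70 = $3,323.70
Feb 12, 347 sold [FIFO — oldest first]: 303 @ $15.70 + 44 @ $14.05 = $5,375.30
Feb 13, 12 sold [FIFO — oldest first]: 12 @ $14.05 = $168.60
Total COGS = $3,323.70 + $5,375.30 + $168.60 = $8,867.60
Ending inventory: 47 @ $14.05 + 112 @ $15.50 = $2,396.35
Check: goods available $11,263.95 = COGS $8,867.60 + ending $2,396.35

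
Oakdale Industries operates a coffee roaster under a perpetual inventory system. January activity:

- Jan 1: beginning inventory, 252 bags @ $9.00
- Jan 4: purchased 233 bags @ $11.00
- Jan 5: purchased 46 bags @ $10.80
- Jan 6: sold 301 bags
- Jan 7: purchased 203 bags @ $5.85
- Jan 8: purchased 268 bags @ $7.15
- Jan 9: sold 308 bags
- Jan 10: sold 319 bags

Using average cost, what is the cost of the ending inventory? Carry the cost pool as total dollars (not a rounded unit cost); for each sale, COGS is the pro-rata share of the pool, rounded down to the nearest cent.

Ending inventory = $571.26

After Jan 1: 252 on hand, pool $2,268.00 (≈ $9.0000 each)
After Jan 4: 485 on hand, pool $4,831.00 (≈ $9.9608 each)
After Jan 5: 531 on hand, pool $5,327.80 (≈ $10.0335 each)
Jan 6, sell 301: 301/531 × $5,327.80 → $3,020.09
After Jan 7: 433 on hand, pool $3,495.26 (≈ $8.0722 each)
After Jan 8: 701 on hand, pool $5,411.46 (≈ $7.7196 each)
Jan 9, sell 308: 308/701 × $5,411.46 → $2,377.64
Jan 10, sell 319: 319/393 × $3,033.82 → $2,462.56
Total COGS = $3,020.09 + $2,377.64 + $2,462.56 = $7,860.29
Ending inventory (cost pool remaining) = $571.26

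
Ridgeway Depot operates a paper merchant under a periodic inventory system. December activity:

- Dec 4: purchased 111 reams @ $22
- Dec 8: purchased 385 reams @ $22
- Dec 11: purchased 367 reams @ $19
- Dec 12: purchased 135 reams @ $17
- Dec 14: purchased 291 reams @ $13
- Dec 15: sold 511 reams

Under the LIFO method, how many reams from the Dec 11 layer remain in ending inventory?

282

Dec 15, 511 sold [LIFO — newest first]: 291 @ $13 + 135 @ $17 + 85 @ $19 = $7,693
Ending inventory: 111 @ $22 + 385 @ $22 + 282 @ $19 = $16,270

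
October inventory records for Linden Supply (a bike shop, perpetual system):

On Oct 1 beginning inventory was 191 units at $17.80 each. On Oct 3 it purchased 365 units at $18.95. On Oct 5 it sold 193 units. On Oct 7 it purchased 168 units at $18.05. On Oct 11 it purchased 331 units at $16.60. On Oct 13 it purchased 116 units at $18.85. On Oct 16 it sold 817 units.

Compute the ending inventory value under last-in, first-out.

Ending inventory = $2,865.80

Oct 5, 193 sold [LIFO — newest first]: 193 @ $18.95 = $3,657.35
Oct 16, 817 sold [LIFO — newest first]: 116 @ $18.85 + 331 @ $16.60 + 168 @ $18.05 + 172 @ $18.95 + 30 @ $17.80 = $14,507.00
Total COGS = $3,657.35 + $14,507.00 = $18,164.35
Ending inventory: 161 @ $17.80 = $2,865.80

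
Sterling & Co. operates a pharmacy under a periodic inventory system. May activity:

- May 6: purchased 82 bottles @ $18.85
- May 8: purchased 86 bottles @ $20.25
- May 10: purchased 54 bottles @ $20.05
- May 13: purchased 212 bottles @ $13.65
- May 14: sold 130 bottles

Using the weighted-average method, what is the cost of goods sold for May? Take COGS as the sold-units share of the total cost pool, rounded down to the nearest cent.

COGS = $2,175.76

May 14, sell 130: 130/434 × $7,263.70 → $2,175.76
Ending inventory (cost pool remaining) = $5,087.94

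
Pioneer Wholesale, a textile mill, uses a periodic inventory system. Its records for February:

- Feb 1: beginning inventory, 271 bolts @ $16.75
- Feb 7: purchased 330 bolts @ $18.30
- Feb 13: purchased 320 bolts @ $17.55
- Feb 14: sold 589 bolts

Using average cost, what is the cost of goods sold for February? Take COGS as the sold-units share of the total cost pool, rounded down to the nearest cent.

COGS = $10,356.58

Feb 14, sell 589: 589/921 × $16,194.25 → $10,356.58
Ending inventory (cost pool remaining) = $5,837.67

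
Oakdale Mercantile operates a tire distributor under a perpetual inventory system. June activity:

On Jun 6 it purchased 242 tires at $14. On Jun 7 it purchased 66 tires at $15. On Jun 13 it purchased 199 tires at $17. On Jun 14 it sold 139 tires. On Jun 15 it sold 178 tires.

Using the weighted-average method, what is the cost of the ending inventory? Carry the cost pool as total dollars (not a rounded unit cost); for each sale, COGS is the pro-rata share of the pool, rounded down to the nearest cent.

Ending inventory = $2,908.47

After Jun 6: 242 on hand, pool $3,388.00 (≈ $14.0000 each)
After Jun 7: 308 on hand, pool $4,378.00 (≈ $14.2143 each)
After Jun 13: 507 on hand, pool $7,761.00 (≈ $15.3077 each)
Jun 14, sell 139: 139/507 × $7,761.00 → $2,127.76
Jun 15, sell 178: 178/368 × $5,633.24 → $2,724.77
Total COGS = $2,127.76 + $2,724.77 = $4,852.53
Ending inventory (cost pool remaining) = $2,908.47
Check: goods available $7,761.00 = COGS $4,852.53 + ending $2,908.47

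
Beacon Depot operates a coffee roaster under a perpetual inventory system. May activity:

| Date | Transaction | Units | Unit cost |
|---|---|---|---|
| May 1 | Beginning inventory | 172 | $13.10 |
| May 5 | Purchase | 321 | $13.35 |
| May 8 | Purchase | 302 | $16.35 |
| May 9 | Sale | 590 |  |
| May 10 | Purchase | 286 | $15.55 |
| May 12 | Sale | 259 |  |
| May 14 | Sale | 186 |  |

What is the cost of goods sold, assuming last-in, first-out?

May 9, 590 sold [LIFO — newest first]: 302 @ $16.35 + 288 @ $13.35 = $8,782.50
May 12, 259 sold [LIFO — newest first]: 259 @ $15.55 = $4,027.45
May 14, 186 sold [LIFO — newest first]: 27 @ $15.55 + 33 @ $13.35 + 126 @ $13.10 = $2,511.00
Total COGS = $8,782.50 + $4,027.45 + $2,511.00 = $15,320.95
Ending inventory: 46 @ $13.10 = $602.60

COGS = $15,320.95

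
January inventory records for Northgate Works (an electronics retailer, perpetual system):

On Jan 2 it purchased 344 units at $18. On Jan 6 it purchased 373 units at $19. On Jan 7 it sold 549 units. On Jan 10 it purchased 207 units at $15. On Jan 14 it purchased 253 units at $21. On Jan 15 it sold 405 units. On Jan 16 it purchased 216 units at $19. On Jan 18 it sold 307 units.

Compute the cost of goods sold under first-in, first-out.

Jan 7, 549 sold [FIFO — oldest first]: 344 @ $18 + 205 @ $19 = $10,087
Jan 15, 405 sold [FIFO — oldest first]: 168 @ $19 + 207 @ $15 + 30 @ $21 = $6,927
Jan 18, 307 sold [FIFO — oldest first]: 223 @ $21 + 84 @ $19 = $6,279
Total COGS = $10,087 + $6,927 + $6,279 = $23,293
Ending inventory: 132 @ $19 = $2,508
Check: goods available $25,801 = COGS $23,293 + ending $2,508

COGS = $23,293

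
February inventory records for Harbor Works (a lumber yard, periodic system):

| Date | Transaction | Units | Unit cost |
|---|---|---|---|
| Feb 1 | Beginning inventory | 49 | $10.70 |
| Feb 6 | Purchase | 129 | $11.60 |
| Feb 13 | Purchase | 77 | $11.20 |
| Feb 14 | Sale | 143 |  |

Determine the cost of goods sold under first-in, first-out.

Feb 14, 143 sold [FIFO — oldest first]: 49 @ $10.70 + 94 @ $11.60 = $1,614.70
Ending inventory: 35 @ $11.60 + 77 @ $11.20 = $1,268.40
Check: goods available $2,883.10 = COGS $1,614.70 + ending $1,268.40

COGS = $1,614.70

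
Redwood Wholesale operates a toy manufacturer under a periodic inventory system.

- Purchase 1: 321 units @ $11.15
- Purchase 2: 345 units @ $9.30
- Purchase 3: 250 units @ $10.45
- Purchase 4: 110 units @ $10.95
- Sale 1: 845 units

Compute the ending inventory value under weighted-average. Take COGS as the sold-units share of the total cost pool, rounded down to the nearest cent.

Sale 1, sell 845: 845/1026 × $10,604.65 → $8,733.84
Ending inventory (cost pool remaining) = $1,870.81
Check: goods available $10,604.65 = COGS $8,733.84 + ending $1,870.81

Ending inventory = $1,870.81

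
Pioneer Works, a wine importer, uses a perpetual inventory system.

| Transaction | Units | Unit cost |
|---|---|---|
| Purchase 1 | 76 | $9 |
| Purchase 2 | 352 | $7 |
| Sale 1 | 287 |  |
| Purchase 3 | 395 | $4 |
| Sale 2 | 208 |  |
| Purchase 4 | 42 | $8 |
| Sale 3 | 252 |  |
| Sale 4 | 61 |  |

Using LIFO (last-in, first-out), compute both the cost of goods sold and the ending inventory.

Sale 1 (287) [LIFO — newest first]: 287 @ $7 = $2,009
Sale 2 (208) [LIFO — newest first]: 208 @ $4 = $832
Sale 3 (252) [LIFO — newest first]: 42 @ $8 + 187 @ $4 + 23 @ $7 = $1,245
Sale 4 (61) [LIFO — newest first]: 42 @ $7 + 19 @ $9 = $465
Total COGS = $2,009 + $832 + $1,245 + $465 = $4,551
Ending inventory: 57 @ $9 = $513
Check: goods available $5,064 = COGS $4,551 + ending $513

COGS = $4,551; ending inventory = $513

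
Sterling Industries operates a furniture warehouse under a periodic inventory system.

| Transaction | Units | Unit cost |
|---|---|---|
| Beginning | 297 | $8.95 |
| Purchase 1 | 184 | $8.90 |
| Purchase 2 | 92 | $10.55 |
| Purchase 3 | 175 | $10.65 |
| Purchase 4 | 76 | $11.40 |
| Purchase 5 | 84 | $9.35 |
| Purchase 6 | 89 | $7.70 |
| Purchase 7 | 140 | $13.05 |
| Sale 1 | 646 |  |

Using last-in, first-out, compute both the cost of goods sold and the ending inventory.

Sale 1 (646) [LIFO — newest first]: 140 @ $13.05 + 89 @ $7.70 + 84 @ $9.35 + 76 @ $11.40 + 175 @ $10.65 + 82 @ $10.55 = $6,892.95
Ending inventory: 297 @ $8.95 + 184 @ $8.90 + 10 @ $10.55 = $4,401.25

COGS = $6,892.95; ending inventory = $4,401.25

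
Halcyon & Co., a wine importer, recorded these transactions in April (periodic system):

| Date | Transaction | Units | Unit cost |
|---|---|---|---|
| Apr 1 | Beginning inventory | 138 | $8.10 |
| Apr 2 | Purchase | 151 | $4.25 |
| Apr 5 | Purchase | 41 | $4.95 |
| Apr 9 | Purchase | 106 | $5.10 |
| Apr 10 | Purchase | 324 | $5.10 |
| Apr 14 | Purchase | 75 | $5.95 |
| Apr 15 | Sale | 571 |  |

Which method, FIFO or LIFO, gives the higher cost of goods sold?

FIFO COGS: 138 @ $8.10 + 151 @ $4.25 + 41 @ $4.95 + 106 @ $5.10 + 135 @ $5.10 = $3,191.60
LIFO COGS: 75 @ $5.95 + 324 @ $5.10 + 106 @ $5.10 + 41 @ $4.95 + 25 @ $4.25 = $2,948.45

FIFO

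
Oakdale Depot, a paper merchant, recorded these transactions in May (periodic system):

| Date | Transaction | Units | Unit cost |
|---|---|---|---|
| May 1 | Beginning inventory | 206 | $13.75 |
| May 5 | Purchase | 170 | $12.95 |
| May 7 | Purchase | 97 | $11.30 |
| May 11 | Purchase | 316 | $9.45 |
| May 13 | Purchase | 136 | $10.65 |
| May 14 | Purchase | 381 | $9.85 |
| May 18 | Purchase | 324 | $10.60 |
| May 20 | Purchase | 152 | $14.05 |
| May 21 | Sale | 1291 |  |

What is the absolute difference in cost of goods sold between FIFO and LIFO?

FIFO COGS: 206 @ $13.75 + 170 @ $12.95 + 97 @ $11.30 + 316 @ $9.45 + 136 @ $10.65 + 366 @ $9.85 = $14,169.80
LIFO COGS: 152 @ $14.05 + 324 @ $10.60 + 381 @ $9.85 + 136 @ $10.65 + 298 @ $9.45 = $13,587.35
Difference = |$14,169.80 − $13,587.35| = $582.45

$582.45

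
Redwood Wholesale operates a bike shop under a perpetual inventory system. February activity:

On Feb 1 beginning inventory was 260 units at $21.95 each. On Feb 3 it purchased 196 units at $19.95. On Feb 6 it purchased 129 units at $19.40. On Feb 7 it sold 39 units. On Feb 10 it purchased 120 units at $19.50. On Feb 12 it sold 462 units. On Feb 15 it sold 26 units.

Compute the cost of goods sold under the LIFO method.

Feb 7, 39 sold [LIFO — newest first]: 39 @ $19.40 = $756.60
Feb 12, 462 sold [LIFO — newest first]: 120 @ $19.50 + 90 @ $19.40 + 196 @ $19.95 + 56 @ $21.95 = $9,225.40
Feb 15, 26 sold [LIFO — newest first]: 26 @ $21.95 = $570.70
Total COGS = $756.60 + $9,225.40 + $570.70 = $10,552.70
Ending inventory: 178 @ $21.95 = $3,907.10
Check: goods available $14,459.80 = COGS $10,552.70 + ending $3,907.10

COGS = $10,552.70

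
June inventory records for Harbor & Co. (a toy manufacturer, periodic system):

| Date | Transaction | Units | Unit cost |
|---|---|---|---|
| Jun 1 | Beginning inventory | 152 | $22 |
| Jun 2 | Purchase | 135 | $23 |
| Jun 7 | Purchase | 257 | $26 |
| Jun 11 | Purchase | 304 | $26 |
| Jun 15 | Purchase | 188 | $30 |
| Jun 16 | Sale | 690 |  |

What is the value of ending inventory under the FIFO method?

Jun 16, 690 sold [FIFO — oldest first]: 152 @ $22 + 135 @ $23 + 257 @ $26 + 146 @ $26 = $16,927
Ending inventory: 158 @ $26 + 188 @ $30 = $9,748

Ending inventory = $9,748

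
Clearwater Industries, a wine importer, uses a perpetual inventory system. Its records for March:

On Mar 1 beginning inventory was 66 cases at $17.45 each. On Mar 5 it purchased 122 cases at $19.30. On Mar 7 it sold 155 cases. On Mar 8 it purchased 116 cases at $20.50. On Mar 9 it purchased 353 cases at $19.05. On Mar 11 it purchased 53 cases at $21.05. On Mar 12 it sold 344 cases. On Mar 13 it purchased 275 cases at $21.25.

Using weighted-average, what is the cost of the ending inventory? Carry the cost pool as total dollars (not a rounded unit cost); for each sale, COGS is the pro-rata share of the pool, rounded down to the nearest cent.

Ending inventory = $9,962.54

After Mar 1: 66 on hand, pool $1,151.70 (≈ $17.4500 each)
After Mar 5: 188 on hand, pool $3,506.30 (≈ $18.6505 each)
Mar 7, sell 155: 155/188 × $3,506.30 → $2,890.83
After Mar 8: 149 on hand, pool $2,993.47 (≈ $20.0904 each)
After Mar 9: 502 on hand, pool $9,718.12 (≈ $19.3588 each)
After Mar 11: 555 on hand, pool $10,833.77 (≈ $19.5203 each)
Mar 12, sell 344: 344/555 × $10,833.77 → $6,714.98
After Mar 13: 486 on hand, pool $9,962.54 (≈ $20.4991 each)
Total COGS = $2,890.83 + $6,714.98 = $9,605.81
Ending inventory (cost pool remaining) = $9,962.54
Check: goods available $19,568.35 = COGS $9,605.81 + ending $9,962.54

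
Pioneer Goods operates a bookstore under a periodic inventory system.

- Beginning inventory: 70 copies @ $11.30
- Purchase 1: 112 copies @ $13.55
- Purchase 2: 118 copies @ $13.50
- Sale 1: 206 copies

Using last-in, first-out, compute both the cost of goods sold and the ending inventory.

COGS = $2,785.40; ending inventory = $1,116.20

Sale 1 (206) [LIFO — newest first]: 118 @ $13.50 + 88 @ $13.55 = $2,785.40
Ending inventory: 70 @ $11.30 + 24 @ $13.55 = $1,116.20
Check: goods available $3,901.60 = COGS $2,785.40 + ending $1,116.20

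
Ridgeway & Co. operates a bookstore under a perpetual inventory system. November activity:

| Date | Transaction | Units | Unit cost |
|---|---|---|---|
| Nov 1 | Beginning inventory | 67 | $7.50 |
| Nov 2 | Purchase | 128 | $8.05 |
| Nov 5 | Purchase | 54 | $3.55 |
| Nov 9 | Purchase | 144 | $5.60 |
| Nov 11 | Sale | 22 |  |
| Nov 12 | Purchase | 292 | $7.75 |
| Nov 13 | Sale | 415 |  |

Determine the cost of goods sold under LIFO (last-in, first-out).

Nov 11, 22 sold [LIFO — newest first]: 22 @ $5.60 = $123.20
Nov 13, 415 sold [LIFO — newest first]: 292 @ $7.75 + 122 @ $5.60 + 1 @ $3.55 = $2,949.75
Total COGS = $123.20 + $2,949.75 = $3,072.95
Ending inventory: 67 @ $7.50 + 128 @ $8.05 + 53 @ $3.55 = $1,721.05

COGS = $3,072.95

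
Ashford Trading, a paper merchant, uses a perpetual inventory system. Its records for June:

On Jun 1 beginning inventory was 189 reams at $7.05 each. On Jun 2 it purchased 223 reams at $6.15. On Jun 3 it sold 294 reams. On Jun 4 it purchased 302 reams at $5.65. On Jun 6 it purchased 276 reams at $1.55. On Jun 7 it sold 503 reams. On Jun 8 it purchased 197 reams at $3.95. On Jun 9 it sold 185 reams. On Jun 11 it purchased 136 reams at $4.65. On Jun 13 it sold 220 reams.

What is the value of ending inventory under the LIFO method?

Jun 3, 294 sold [LIFO — newest first]: 223 @ $6.15 + 71 @ $7.05 = $1,872.00
Jun 7, 503 sold [LIFO — newest first]: 276 @ $1.55 + 227 @ $5.65 = $1,710.35
Jun 9, 185 sold [LIFO — newest first]: 185 @ $3.95 = $730.75
Jun 13, 220 sold [LIFO — newest first]: 136 @ $4.65 + 12 @ $3.95 + 72 @ $5.65 = $1,086.60
Total COGS = $1,872.00 + $1,710.35 + $730.75 + $1,086.60 = $5,399.70
Ending inventory: 118 @ $7.05 + 3 @ $5.65 = $848.85

Ending inventory = $848.85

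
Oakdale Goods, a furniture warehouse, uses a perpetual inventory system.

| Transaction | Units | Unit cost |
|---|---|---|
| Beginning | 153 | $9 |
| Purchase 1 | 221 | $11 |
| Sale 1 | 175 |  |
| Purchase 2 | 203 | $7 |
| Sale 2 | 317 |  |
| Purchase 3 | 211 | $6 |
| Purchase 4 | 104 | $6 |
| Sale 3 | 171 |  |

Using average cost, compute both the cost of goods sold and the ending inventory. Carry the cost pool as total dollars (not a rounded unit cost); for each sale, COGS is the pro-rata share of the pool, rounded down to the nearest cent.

After Beginning: 153 on hand, pool $1,377.00 (≈ $9.0000 each)
After Purchase 1: 374 on hand, pool $3,808.00 (≈ $10.1818 each)
Sale 1, sell 175: 175/374 × $3,808.00 → $1,781.81
After Purchase 2: 402 on hand, pool $3,447.19 (≈ $8.5751 each)
Sale 2, sell 317: 317/402 × $3,447.19 → $2,718.30
After Purchase 3: 296 on hand, pool $1,994.89 (≈ $6.7395 each)
After Purchase 4: 400 on hand, pool $2,618.89 (≈ $6.5472 each)
Sale 3, sell 171: 171/400 × $2,618.89 → $1,119.57
Total COGS = $1,781.81 + $2,718.30 + $1,119.57 = $5,619.68
Ending inventory (cost pool remaining) = $1,499.32

COGS = $5,619.68; ending inventory = $1,499.32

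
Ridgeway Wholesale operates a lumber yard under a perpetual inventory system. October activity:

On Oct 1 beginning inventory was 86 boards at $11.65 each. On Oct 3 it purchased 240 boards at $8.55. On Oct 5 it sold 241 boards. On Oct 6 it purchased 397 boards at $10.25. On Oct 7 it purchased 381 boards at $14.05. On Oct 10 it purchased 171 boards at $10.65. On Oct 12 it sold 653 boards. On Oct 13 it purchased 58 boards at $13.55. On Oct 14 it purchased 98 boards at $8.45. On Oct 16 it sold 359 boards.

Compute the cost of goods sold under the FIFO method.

Oct 5, 241 sold [FIFO — oldest first]: 86 @ $11.65 + 155 @ $8.55 = $2,327.15
Oct 12, 653 sold [FIFO — oldest first]: 85 @ $8.55 + 397 @ $10.25 + 171 @ $14.05 = $7,198.55
Oct 16, 359 sold [FIFO — oldest first]: 210 @ $14.05 + 149 @ $10.65 = $4,537.35
Total COGS = $2,327.15 + $7,198.55 + $4,537.35 = $14,063.05
Ending inventory: 22 @ $10.65 + 58 @ $13.55 + 98 @ $8.45 = $1,848.30
Check: goods available $15,911.35 = COGS $14,063.05 + ending $1,848.30

COGS = $14,063.05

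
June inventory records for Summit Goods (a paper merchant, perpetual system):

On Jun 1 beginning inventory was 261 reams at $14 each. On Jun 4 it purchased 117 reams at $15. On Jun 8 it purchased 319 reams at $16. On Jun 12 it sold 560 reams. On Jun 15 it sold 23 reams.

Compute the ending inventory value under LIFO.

Jun 12, 560 sold [LIFO — newest first]: 319 @ $16 + 117 @ $15 + 124 @ $14 = $8,595
Jun 15, 23 sold [LIFO — newest first]: 23 @ $14 = $322
Total COGS = $8,595 + $322 = $8,917
Ending inventory: 114 @ $14 = $1,596

Ending inventory = $1,596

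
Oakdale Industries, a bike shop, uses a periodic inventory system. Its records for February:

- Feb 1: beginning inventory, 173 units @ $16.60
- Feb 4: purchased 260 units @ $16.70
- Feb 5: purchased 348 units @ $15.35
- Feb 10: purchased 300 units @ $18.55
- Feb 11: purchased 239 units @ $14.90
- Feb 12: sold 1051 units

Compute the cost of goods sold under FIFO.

COGS = $17,564.10

Feb 12, 1051 sold [FIFO — oldest first]: 173 @ $16.60 + 260 @ $16.70 + 348 @ $15.35 + 270 @ $18.55 = $17,564.10
Ending inventory: 30 @ $18.55 + 239 @ $14.90 = $4,117.60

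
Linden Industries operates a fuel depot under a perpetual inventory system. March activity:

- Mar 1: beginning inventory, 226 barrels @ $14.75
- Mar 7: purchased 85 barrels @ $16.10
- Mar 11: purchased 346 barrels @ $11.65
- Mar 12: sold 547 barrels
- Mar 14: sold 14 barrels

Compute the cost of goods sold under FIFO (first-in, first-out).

Mar 12, 547 sold [FIFO — oldest first]: 226 @ $14.75 + 85 @ $16.10 + 236 @ $11.65 = $7,451.40
Mar 14, 14 sold [FIFO — oldest first]: 14 @ $11.65 = $163.10
Total COGS = $7,451.40 + $163.10 = $7,614.50
Ending inventory: 96 @ $11.65 = $1,118.40
Check: goods available $8,732.90 = COGS $7,614.50 + ending $1,118.40

COGS = $7,614.50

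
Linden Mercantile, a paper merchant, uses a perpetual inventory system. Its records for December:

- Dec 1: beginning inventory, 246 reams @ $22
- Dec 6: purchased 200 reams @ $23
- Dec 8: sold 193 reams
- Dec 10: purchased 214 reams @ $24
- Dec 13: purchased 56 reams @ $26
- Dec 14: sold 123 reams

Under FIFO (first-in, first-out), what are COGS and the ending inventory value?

Dec 8, 193 sold [FIFO — oldest first]: 193 @ $22 = $4,246
Dec 14, 123 sold [FIFO — oldest first]: 53 @ $22 + 70 @ $23 = $2,776
Total COGS = $4,246 + $2,776 = $7,022
Ending inventory: 130 @ $23 + 214 @ $24 + 56 @ $26 = $9,582

COGS = $7,022; ending inventory = $9,582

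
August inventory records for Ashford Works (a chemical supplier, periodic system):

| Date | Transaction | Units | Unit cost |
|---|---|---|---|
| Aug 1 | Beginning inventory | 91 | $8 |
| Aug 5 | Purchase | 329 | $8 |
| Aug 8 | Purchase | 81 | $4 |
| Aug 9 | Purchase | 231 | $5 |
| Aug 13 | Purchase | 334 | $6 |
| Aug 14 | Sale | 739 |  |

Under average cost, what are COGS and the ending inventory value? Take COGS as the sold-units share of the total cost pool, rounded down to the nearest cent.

COGS = $4,743.88; ending inventory = $2,099.12

Aug 14, sell 739: 739/1066 × $6,843.00 → $4,743.88
Ending inventory (cost pool remaining) = $2,099.12
Check: goods available $6,843.00 = COGS $4,743.88 + ending $2,099.12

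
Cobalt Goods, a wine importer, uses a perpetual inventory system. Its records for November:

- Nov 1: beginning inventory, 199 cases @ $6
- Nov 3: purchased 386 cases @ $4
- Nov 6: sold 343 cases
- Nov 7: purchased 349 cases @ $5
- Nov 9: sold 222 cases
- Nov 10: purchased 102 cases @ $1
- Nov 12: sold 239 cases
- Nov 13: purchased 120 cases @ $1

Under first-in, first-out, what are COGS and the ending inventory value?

Nov 6, 343 sold [FIFO — oldest first]: 199 @ $6 + 144 @ $4 = $1,770
Nov 9, 222 sold [FIFO — oldest first]: 222 @ $4 = $888
Nov 12, 239 sold [FIFO — oldest first]: 20 @ $4 + 219 @ $5 = $1,175
Total COGS = $1,770 + $888 + $1,175 = $3,833
Ending inventory: 130 @ $5 + 102 @ $1 + 120 @ $1 = $872

COGS = $3,833; ending inventory = $872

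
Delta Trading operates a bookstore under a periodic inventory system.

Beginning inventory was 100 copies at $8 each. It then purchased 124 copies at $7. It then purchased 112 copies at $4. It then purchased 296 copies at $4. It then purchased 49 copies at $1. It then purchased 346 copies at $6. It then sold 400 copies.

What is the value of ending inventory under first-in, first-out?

Ending inventory = $3,053

Sale 1 (400) [FIFO — oldest first]: 100 @ $8 + 124 @ $7 + 112 @ $4 + 64 @ $4 = $2,372
Ending inventory: 232 @ $4 + 49 @ $1 + 346 @ $6 = $3,053
Check: goods available $5,425 = COGS $2,372 + ending $3,053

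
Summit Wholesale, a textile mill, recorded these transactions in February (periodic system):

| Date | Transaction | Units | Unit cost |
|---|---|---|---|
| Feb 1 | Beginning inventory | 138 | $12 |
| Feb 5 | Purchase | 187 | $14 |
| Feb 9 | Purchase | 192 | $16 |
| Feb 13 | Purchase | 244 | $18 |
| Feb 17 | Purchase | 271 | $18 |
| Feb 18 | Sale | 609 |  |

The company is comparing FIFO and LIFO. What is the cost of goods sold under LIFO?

FIFO COGS: 138 @ $12 + 187 @ $14 + 192 @ $16 + 92 @ $18 = $9,002
LIFO COGS: 271 @ $18 + 244 @ $18 + 94 @ $16 = $10,774

COGS = $10,774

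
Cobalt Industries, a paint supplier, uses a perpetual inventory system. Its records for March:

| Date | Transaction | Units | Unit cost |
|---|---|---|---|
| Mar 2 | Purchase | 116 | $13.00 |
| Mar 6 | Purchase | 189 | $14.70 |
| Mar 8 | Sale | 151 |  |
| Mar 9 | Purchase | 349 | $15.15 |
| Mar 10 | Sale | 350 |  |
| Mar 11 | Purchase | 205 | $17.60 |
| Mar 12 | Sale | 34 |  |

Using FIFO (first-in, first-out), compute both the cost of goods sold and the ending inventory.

COGS = $7,770.80; ending inventory = $5,410.85

Mar 8, 151 sold [FIFO — oldest first]: 116 @ $13.00 + 35 @ $14.70 = $2,022.50
Mar 10, 350 sold [FIFO — oldest first]: 154 @ $14.70 + 196 @ $15.15 = $5,233.20
Mar 12, 34 sold [FIFO — oldest first]: 34 @ $15.15 = $515.10
Total COGS = $2,022.50 + $5,233.20 + $515.10 = $7,770.80
Ending inventory: 119 @ $15.15 + 205 @ $17.60 = $5,410.85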